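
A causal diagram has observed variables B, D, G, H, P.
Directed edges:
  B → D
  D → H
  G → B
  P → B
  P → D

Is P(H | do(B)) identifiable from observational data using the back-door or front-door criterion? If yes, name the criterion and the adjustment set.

desc(B)\{B}={D,H}; candidates ⊆ {G,P}.
size 0: {}; under {} B still reaches {D,G,H,P} ∋ H.
{P}: B⊥H given {P} in G with B→· removed — back-door holds.
P(H|do(B)) = Σ_{P} P(H|B,P)·P(P).

P(H|do(B)): backdoor, adjust for {P}.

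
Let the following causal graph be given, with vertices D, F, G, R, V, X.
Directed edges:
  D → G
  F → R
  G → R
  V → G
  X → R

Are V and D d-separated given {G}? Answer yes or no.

No — V and D are d-connected given {G}.

Bayes-Ball from V | {G} reaches {D}.
D ∈ reach(V|{G}) ⇒ V ⊥̸ D | {G}.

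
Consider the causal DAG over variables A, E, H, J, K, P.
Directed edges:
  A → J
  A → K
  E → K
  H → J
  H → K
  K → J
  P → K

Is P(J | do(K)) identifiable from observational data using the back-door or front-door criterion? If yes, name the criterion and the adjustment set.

desc(K)\{K}={J}; candidates ⊆ {A,E,H,P}.
size 0: {}; under {} K still reaches {A,E,H,J,P} ∋ J.
size 1: {A}, {E}, {H} …(+1); under {A} K still reaches {E,H,J,P} ∋ J.
{A,H}: K⊥J given {A,H} in G with K→· removed — back-door holds.
P(J|do(K)) = Σ_{A,H} P(J|K,A,H)·P(A,H).

P(J|do(K)): backdoor, adjust for {A, H}.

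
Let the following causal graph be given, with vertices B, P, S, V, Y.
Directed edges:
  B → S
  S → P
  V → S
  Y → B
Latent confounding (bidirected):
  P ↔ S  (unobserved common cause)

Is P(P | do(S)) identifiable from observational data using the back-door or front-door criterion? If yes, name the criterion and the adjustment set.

desc(S)\{S}={P}; candidates ⊆ {B,V,Y}.
S↔P: latent back-door arc(s) into S.
size 0: {}; under {} S still reaches {B,P,V,Y} ∋ P.
size 1: {B}, {V}, {Y}; under {B} S still reaches {P,V} ∋ P.
size 2: {B,V}, {B,Y}, {V,Y}; under {B,V} S still reaches {P} ∋ P.
S↔P cannot be blocked by any observed set — no back-door set.
No mediator lies on a directed S→…→P path.
Neither criterion identifies P(P|do(S)) in this graph.

P(P|do(S)): not identifiable (no BD/FD set).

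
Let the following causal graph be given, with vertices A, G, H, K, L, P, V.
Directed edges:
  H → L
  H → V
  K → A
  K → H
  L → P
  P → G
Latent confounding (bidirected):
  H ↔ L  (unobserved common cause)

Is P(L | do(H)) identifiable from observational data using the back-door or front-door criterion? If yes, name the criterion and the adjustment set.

P(L|do(H)): not identifiable (no BD/FD set).

desc(H)\{H}={G,L,P,V}; candidates ⊆ {A,K}.
H↔L: latent back-door arc(s) into H.
size 0: {}; under {} H still reaches {A,G,K,L,P} ∋ L.
size 1: {A}, {K}; under {A} H still reaches {G,K,L,P} ∋ L.
size 2: {A,K}; under {A,K} H still reaches {G,L,P} ∋ L.
H↔L cannot be blocked by any observed set — no back-door set.
No mediator lies on a directed H→…→L path.
Neither criterion identifies P(L|do(H)) in this graph.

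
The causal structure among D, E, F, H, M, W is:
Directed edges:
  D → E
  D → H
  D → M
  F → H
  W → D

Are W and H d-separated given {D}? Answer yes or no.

Bayes-Ball from W | {D} reaches ∅.
H ∉ reach(W|{D}) ⇒ W ⊥ H | {D}.

Yes — W ⊥ H | {D}.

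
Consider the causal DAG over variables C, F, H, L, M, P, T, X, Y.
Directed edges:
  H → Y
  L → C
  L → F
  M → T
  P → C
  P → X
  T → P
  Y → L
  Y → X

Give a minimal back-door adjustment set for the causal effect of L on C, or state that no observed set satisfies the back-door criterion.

L→C: minimal back-door set ∅.

desc(L)\{L}={C,F}; candidates ⊆ {H,M,P,T,X,Y}.
∅: L⊥C given ∅ in G with L→· removed — back-door holds.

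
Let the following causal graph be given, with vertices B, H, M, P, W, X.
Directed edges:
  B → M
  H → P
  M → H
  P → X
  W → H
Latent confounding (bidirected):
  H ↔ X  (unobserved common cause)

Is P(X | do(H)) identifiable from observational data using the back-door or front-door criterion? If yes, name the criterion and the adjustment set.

desc(H)\{H}={P,X}; candidates ⊆ {B,M,W}.
H↔X: latent back-door arc(s) into H.
size 0: {}; under {} H still reaches {B,M,W,X} ∋ X.
size 1: {B}, {M}, {W}; under {B} H still reaches {M,W,X} ∋ X.
size 2: {B,M}, {B,W}, {M,W}; under {B,M} H still reaches {W,X} ∋ X.
H↔X cannot be blocked by any observed set — no back-door set.
{P}: (i) intercepts every directed H→X path; (ii) no back-door H→{P}; (iii) {H} blocks every back-door {P}→X. Front-door holds.
P(X|do(H)) = Σ_{P} P(P|H) Σ_{H'} P(X|P,H')P(H').

P(X|do(H)): frontdoor, adjust for {P}.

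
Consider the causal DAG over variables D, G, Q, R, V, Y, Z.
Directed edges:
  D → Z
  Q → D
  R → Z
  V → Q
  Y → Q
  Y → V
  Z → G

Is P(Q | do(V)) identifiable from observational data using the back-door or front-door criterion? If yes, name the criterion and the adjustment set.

P(Q|do(V)): backdoor, adjust for {Y}.

desc(V)\{V}={D,G,Q,Z}; candidates ⊆ {R,Y}.
size 0: {}; under {} V still reaches {D,G,Q,Y,Z} ∋ Q.
{Y}: V⊥Q given {Y} in G with V→· removed — back-door holds.
P(Q|do(V)) = Σ_{Y} P(Q|V,Y)·P(Y).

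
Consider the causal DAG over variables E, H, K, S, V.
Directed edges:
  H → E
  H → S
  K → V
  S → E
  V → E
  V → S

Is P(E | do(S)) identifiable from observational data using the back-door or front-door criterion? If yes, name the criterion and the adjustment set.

desc(S)\{S}={E}; candidates ⊆ {H,K,V}.
size 0: {}; under {} S still reaches {E,H,K,V} ∋ E.
size 1: {H}, {K}, {V}; under {H} S still reaches {E,K,V} ∋ E.
{H,V}: S⊥E given {H,V} in G with S→· removed — back-door holds.
P(E|do(S)) = Σ_{H,V} P(E|S,H,V)·P(H,V).

P(E|do(S)): backdoor, adjust for {H, V}.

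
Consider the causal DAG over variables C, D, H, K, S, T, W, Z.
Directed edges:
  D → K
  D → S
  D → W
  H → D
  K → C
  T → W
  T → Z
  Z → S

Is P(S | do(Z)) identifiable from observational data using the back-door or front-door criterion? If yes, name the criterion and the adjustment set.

P(S|do(Z)): backdoor, adjust for ∅.

desc(Z)\{Z}={S}; candidates ⊆ {C,D,H,K,T,W}.
∅: Z⊥S given ∅ in G with Z→· removed — back-door holds.
P(S|do(Z)) = P(S|Z) — no adjustment needed.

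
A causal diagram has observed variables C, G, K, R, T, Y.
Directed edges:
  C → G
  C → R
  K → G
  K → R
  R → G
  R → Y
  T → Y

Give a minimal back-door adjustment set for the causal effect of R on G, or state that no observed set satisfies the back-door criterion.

desc(R)\{R}={G,Y}; candidates ⊆ {C,K,T}.
size 0: {}; under {} R still reaches {C,G,K} ∋ G.
size 1: {C}, {K}, {T}; under {C} R still reaches {G,K} ∋ G.
{C,K}: R⊥G given {C,K} in G with R→· removed — back-door holds.

R→G: minimal back-door set {C, K}.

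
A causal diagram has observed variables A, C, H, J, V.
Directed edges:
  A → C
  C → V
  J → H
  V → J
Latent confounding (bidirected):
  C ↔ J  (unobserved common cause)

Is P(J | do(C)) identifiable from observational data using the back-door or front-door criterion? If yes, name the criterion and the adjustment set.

P(J|do(C)): frontdoor, adjust for {V}.

desc(C)\{C}={H,J,V}; candidates ⊆ {A}.
C↔J: latent back-door arc(s) into C.
size 0: {}; under {} C still reaches {A,H,J} ∋ J.
size 1: {A}; under {A} C still reaches {H,J} ∋ J.
C↔J cannot be blocked by any observed set — no back-door set.
{V}: (i) intercepts every directed C→J path; (ii) no back-door C→{V}; (iii) {C} blocks every back-door {V}→J. Front-door holds.
P(J|do(C)) = Σ_{V} P(V|C) Σ_{C'} P(J|V,C')P(C').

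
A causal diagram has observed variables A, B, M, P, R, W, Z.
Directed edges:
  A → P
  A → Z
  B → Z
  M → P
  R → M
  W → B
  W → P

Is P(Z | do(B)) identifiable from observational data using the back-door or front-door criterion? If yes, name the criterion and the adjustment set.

P(Z|do(B)): backdoor, adjust for ∅.

desc(B)\{B}={Z}; candidates ⊆ {A,M,P,R,W}.
∅: B⊥Z given ∅ in G with B→· removed — back-door holds.
P(Z|do(B)) = P(Z|B) — no adjustment needed.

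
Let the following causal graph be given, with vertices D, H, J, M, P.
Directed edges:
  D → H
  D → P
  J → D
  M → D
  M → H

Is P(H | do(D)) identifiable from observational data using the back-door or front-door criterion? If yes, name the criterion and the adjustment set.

P(H|do(D)): backdoor, adjust for {M}.

desc(D)\{D}={H,P}; candidates ⊆ {J,M}.
size 0: {}; under {} D still reaches {H,J,M} ∋ H.
{M}: D⊥H given {M} in G with D→· removed — back-door holds.
P(H|do(D)) = Σ_{M} P(H|D,M)·P(M).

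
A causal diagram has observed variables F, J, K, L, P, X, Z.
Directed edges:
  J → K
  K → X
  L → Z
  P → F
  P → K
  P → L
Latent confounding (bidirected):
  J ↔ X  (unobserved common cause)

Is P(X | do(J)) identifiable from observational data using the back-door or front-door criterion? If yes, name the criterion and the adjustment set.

desc(J)\{J}={K,X}; candidates ⊆ {F,L,P,Z}.
J↔X: latent back-door arc(s) into J.
size 0: {}; under {} J still reaches {X} ∋ X.
size 1: {F}, {L}, {P} …(+1); under {F} J still reaches {X} ∋ X.
size 2: {F,L}, {F,P}, {F,Z} …(+3); under {F,L} J still reaches {X} ∋ X.
J↔X cannot be blocked by any observed set — no back-door set.
{K}: (i) intercepts every directed J→X path; (ii) no back-door J→{K}; (iii) {J} blocks every back-door {K}→X. Front-door holds.
P(X|do(J)) = Σ_{K} P(K|J) Σ_{J'} P(X|K,J')P(J').

P(X|do(J)): frontdoor, adjust for {K}.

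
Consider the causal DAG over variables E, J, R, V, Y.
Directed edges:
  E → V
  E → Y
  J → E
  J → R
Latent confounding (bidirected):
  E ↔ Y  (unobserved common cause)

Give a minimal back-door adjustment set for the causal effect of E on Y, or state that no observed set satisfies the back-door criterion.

E→Y: no observed back-door set.

desc(E)\{E}={V,Y}; candidates ⊆ {J,R}.
E↔Y: latent back-door arc(s) into E.
size 0: {}; under {} E still reaches {J,R,Y} ∋ Y.
size 1: {J}, {R}; under {J} E still reaches {Y} ∋ Y.
size 2: {J,R}; under {J,R} E still reaches {Y} ∋ Y.
E↔Y cannot be blocked by any observed set — no back-door set.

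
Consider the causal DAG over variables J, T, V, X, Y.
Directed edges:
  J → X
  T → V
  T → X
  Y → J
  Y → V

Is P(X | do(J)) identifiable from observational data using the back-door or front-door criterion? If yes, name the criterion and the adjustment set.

desc(J)\{J}={X}; candidates ⊆ {T,V,Y}.
∅: J⊥X given ∅ in G with J→· removed — back-door holds.
P(X|do(J)) = P(X|J) — no adjustment needed.

P(X|do(J)): backdoor, adjust for ∅.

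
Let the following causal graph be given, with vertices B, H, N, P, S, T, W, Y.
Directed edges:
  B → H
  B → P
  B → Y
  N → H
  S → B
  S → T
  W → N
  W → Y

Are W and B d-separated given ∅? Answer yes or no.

Yes — W ⊥ B | ∅.

Bayes-Ball from W | ∅ reaches {H,N,Y}.
B ∉ reach(W|∅) ⇒ W ⊥ B | ∅.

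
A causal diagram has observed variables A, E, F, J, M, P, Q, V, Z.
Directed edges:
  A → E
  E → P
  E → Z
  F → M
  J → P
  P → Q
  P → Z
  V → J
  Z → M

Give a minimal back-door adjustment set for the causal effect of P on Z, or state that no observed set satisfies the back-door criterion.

P→Z: minimal back-door set {E}.

desc(P)\{P}={M,Q,Z}; candidates ⊆ {A,E,F,J,V}.
size 0: {}; under {} P still reaches {A,E,J,M,V,Z} ∋ Z.
{E}: P⊥Z given {E} in G with P→· removed — back-door holds.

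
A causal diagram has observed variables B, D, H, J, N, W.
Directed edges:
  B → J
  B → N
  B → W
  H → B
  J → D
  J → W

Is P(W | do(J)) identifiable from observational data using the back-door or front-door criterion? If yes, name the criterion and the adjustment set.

P(W|do(J)): backdoor, adjust for {B}.

desc(J)\{J}={D,W}; candidates ⊆ {B,H,N}.
size 0: {}; under {} J still reaches {B,H,N,W} ∋ W.
{B}: J⊥W given {B} in G with J→· removed — back-door holds.
P(W|do(J)) = Σ_{B} P(W|J,B)·P(B).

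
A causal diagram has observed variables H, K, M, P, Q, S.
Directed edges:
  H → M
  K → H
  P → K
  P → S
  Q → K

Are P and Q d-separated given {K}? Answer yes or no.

No — P and Q are d-connected given {K}.

Bayes-Ball from P | {K} reaches {Q,S}.
Q ∈ reach(P|{K}) ⇒ P ⊥̸ Q | {K}.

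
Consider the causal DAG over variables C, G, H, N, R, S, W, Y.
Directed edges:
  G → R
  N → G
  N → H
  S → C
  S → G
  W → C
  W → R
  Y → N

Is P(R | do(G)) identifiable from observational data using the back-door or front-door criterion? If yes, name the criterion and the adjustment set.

desc(G)\{G}={R}; candidates ⊆ {C,H,N,S,W,Y}.
∅: G⊥R given ∅ in G with G→· removed — back-door holds.
P(R|do(G)) = P(R|G) — no adjustment needed.

P(R|do(G)): backdoor, adjust for ∅.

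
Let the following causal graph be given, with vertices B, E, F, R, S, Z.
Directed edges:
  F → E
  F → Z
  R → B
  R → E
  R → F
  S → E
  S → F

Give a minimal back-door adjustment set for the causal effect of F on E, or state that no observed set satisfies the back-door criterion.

desc(F)\{F}={E,Z}; candidates ⊆ {B,R,S}.
size 0: {}; under {} F still reaches {B,E,R,S} ∋ E.
size 1: {B}, {R}, {S}; under {B} F still reaches {E,R,S} ∋ E.
{R,S}: F⊥E given {R,S} in G with F→· removed — back-door holds.

F→E: minimal back-door set {R, S}.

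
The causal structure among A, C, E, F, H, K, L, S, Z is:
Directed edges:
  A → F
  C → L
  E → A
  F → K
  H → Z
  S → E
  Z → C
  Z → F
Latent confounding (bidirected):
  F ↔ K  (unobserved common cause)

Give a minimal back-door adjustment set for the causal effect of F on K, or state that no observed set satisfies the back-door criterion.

F→K: no observed back-door set.

desc(F)\{F}={K}; candidates ⊆ {A,C,E,H,L,S,Z}.
F↔K: latent back-door arc(s) into F.
size 0: {}; under {} F still reaches {A,C,E,H,K,L,S,Z} ∋ K.
size 1: {A}, {C}, {E} …(+4); under {A} F still reaches {C,H,K,L,Z} ∋ K.
size 2: {A,C}, {A,E}, {A,H} …(+18); under {A,C} F still reaches {H,K,Z} ∋ K.
F↔K cannot be blocked by any observed set — no back-door set.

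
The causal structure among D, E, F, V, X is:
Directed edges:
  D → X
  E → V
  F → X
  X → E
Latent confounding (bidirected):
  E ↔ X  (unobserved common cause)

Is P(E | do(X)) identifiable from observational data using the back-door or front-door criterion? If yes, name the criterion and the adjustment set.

desc(X)\{X}={E,V}; candidates ⊆ {D,F}.
X↔E: latent back-door arc(s) into X.
size 0: {}; under {} X still reaches {D,E,F,V} ∋ E.
size 1: {D}, {F}; under {D} X still reaches {E,F,V} ∋ E.
size 2: {D,F}; under {D,F} X still reaches {E,V} ∋ E.
X↔E cannot be blocked by any observed set — no back-door set.
No mediator lies on a directed X→…→E path.
Neither criterion identifies P(E|do(X)) in this graph.

P(E|do(X)): not identifiable (no BD/FD set).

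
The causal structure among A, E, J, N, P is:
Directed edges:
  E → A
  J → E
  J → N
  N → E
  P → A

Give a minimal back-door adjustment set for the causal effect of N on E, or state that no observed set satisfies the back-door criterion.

desc(N)\{N}={A,E}; candidates ⊆ {J,P}.
size 0: {}; under {} N still reaches {A,E,J} ∋ E.
{J}: N⊥E given {J} in G with N→· removed — back-door holds.

N→E: minimal back-door set {J}.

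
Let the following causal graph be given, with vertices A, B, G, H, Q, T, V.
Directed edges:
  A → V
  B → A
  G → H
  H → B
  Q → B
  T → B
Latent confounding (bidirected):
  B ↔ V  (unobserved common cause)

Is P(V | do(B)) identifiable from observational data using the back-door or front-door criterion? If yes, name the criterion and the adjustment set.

P(V|do(B)): frontdoor, adjust for {A}.

desc(B)\{B}={A,V}; candidates ⊆ {G,H,Q,T}.
B↔V: latent back-door arc(s) into B.
size 0: {}; under {} B still reaches {G,H,Q,T,V} ∋ V.
size 1: {G}, {H}, {Q} …(+1); under {G} B still reaches {H,Q,T,V} ∋ V.
size 2: {G,H}, {G,Q}, {G,T} …(+3); under {G,H} B still reaches {Q,T,V} ∋ V.
B↔V cannot be blocked by any observed set — no back-door set.
{A}: (i) intercepts every directed B→V path; (ii) no back-door B→{A}; (iii) {B} blocks every back-door {A}→V. Front-door holds.
P(V|do(B)) = Σ_{A} P(A|B) Σ_{B'} P(V|A,B')P(B').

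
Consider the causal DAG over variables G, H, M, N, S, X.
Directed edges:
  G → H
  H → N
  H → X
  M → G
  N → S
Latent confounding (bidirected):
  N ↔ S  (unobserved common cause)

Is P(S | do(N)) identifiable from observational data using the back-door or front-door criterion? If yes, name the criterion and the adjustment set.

P(S|do(N)): not identifiable (no BD/FD set).

desc(N)\{N}={S}; candidates ⊆ {G,H,M,X}.
N↔S: latent back-door arc(s) into N.
size 0: {}; under {} N still reaches {G,H,M,S,X} ∋ S.
size 1: {G}, {H}, {M} …(+1); under {G} N still reaches {H,S,X} ∋ S.
size 2: {G,H}, {G,M}, {G,X} …(+3); under {G,H} N still reaches {S} ∋ S.
N↔S cannot be blocked by any observed set — no back-door set.
No mediator lies on a directed N→…→S path.
Neither criterion identifies P(S|do(N)) in this graph.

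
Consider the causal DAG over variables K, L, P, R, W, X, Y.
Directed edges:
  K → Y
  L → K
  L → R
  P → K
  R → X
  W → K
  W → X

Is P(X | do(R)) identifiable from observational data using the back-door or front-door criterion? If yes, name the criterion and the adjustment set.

P(X|do(R)): backdoor, adjust for ∅.

desc(R)\{R}={X}; candidates ⊆ {K,L,P,W,Y}.
∅: R⊥X given ∅ in G with R→· removed — back-door holds.
P(X|do(R)) = P(X|R) — no adjustment needed.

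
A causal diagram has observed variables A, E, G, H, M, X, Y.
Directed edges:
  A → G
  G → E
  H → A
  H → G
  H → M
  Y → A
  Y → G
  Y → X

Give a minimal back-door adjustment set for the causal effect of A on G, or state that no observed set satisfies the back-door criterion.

desc(A)\{A}={E,G}; candidates ⊆ {H,M,X,Y}.
size 0: {}; under {} A still reaches {E,G,H,M,X,Y} ∋ G.
size 1: {H}, {M}, {X} …(+1); under {H} A still reaches {E,G,X,Y} ∋ G.
{H,Y}: A⊥G given {H,Y} in G with A→· removed — back-door holds.

A→G: minimal back-door set {H, Y}.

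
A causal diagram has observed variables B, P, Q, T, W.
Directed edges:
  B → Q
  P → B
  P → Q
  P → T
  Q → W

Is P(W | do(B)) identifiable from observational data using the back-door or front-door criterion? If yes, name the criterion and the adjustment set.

desc(B)\{B}={Q,W}; candidates ⊆ {P,T}.
size 0: {}; under {} B still reaches {P,Q,T,W} ∋ W.
{P}: B⊥W given {P} in G with B→· removed — back-door holds.
P(W|do(B)) = Σ_{P} P(W|B,P)·P(P).

P(W|do(B)): backdoor, adjust for {P}.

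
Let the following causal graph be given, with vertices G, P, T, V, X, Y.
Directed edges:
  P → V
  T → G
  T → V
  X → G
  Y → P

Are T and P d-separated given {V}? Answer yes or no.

Bayes-Ball from T | {V} reaches {G,P,Y}.
P ∈ reach(T|{V}) ⇒ T ⊥̸ P | {V}.

No — T and P are d-connected given {V}.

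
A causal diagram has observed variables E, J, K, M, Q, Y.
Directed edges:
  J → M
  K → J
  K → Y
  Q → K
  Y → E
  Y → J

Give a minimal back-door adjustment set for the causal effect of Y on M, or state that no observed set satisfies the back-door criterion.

Y→M: minimal back-door set {K}.

desc(Y)\{Y}={E,J,M}; candidates ⊆ {K,Q}.
size 0: {}; under {} Y still reaches {J,K,M,Q} ∋ M.
{K}: Y⊥M given {K} in G with Y→· removed — back-door holds.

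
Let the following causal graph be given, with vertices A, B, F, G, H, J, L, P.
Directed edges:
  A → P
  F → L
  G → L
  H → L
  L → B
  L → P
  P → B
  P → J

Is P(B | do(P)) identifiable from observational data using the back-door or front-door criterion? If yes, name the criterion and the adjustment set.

P(B|do(P)): backdoor, adjust for {L}.

desc(P)\{P}={B,J}; candidates ⊆ {A,F,G,H,L}.
size 0: {}; under {} P still reaches {A,B,F,G,H,L} ∋ B.
{L}: P⊥B given {L} in G with P→· removed — back-door holds.
P(B|do(P)) = Σ_{L} P(B|P,L)·P(L).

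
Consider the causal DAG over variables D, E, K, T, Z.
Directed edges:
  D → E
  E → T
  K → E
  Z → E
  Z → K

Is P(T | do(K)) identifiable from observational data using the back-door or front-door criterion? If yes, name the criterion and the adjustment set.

P(T|do(K)): backdoor, adjust for {Z}.

desc(K)\{K}={E,T}; candidates ⊆ {D,Z}.
size 0: {}; under {} K still reaches {E,T,Z} ∋ T.
{Z}: K⊥T given {Z} in G with K→· removed — back-door holds.
P(T|do(K)) = Σ_{Z} P(T|K,Z)·P(Z).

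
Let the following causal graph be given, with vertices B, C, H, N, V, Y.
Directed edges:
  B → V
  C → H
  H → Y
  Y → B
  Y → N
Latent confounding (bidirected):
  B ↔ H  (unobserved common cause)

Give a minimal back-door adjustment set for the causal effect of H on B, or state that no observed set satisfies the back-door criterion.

H→B: no observed back-door set.

desc(H)\{H}={B,N,V,Y}; candidates ⊆ {C}.
H↔B: latent back-door arc(s) into H.
size 0: {}; under {} H still reaches {B,C,V} ∋ B.
size 1: {C}; under {C} H still reaches {B,V} ∋ B.
H↔B cannot be blocked by any observed set — no back-door set.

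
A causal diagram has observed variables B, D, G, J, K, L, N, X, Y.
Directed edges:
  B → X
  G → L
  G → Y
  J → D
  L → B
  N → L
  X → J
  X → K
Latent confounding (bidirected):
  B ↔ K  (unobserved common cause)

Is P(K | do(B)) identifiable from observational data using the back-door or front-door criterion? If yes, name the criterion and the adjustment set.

P(K|do(B)): frontdoor, adjust for {X}.

desc(B)\{B}={D,J,K,X}; candidates ⊆ {G,L,N,Y}.
B↔K: latent back-door arc(s) into B.
size 0: {}; under {} B still reaches {G,K,L,N,Y} ∋ K.
size 1: {G}, {L}, {N} …(+1); under {G} B still reaches {K,L,N} ∋ K.
size 2: {G,L}, {G,N}, {G,Y} …(+3); under {G,L} B still reaches {K} ∋ K.
B↔K cannot be blocked by any observed set — no back-door set.
{X}: (i) intercepts every directed B→K path; (ii) no back-door B→{X}; (iii) {B} blocks every back-door {X}→K. Front-door holds.
P(K|do(B)) = Σ_{X} P(X|B) Σ_{B'} P(K|X,B')P(B').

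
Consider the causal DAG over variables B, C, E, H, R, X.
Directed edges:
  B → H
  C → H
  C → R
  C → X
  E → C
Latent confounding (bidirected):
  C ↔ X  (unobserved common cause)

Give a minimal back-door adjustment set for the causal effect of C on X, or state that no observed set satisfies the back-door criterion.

desc(C)\{C}={H,R,X}; candidates ⊆ {B,E}.
C↔X: latent back-door arc(s) into C.
size 0: {}; under {} C still reaches {E,X} ∋ X.
size 1: {B}, {E}; under {B} C still reaches {E,X} ∋ X.
size 2: {B,E}; under {B,E} C still reaches {X} ∋ X.
C↔X cannot be blocked by any observed set — no back-door set.

C→X: no observed back-door set.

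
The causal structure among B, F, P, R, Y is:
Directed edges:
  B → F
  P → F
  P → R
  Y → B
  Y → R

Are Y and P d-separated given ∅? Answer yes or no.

Bayes-Ball from Y | ∅ reaches {B,F,R}.
P ∉ reach(Y|∅) ⇒ Y ⊥ P | ∅.

Yes — Y ⊥ P | ∅.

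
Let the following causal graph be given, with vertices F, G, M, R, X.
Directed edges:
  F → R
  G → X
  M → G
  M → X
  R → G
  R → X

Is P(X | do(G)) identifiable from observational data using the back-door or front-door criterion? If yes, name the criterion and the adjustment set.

P(X|do(G)): backdoor, adjust for {M, R}.

desc(G)\{G}={X}; candidates ⊆ {F,M,R}.
size 0: {}; under {} G still reaches {F,M,R,X} ∋ X.
size 1: {F}, {M}, {R}; under {F} G still reaches {M,R,X} ∋ X.
{M,R}: G⊥X given {M,R} in G with G→· removed — back-door holds.
P(X|do(G)) = Σ_{M,R} P(X|G,M,R)·P(M,R).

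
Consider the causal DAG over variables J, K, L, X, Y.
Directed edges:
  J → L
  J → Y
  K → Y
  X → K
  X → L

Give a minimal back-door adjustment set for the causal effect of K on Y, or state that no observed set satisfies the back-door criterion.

K→Y: minimal back-door set ∅.

desc(K)\{K}={Y}; candidates ⊆ {J,L,X}.
∅: K⊥Y given ∅ in G with K→· removed — back-door holds.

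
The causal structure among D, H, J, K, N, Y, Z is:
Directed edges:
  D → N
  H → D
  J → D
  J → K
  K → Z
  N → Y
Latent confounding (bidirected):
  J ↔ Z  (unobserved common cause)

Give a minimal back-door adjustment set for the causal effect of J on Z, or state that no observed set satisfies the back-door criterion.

J→Z: no observed back-door set.

desc(J)\{J}={D,K,N,Y,Z}; candidates ⊆ {H}.
J↔Z: latent back-door arc(s) into J.
size 0: {}; under {} J still reaches {Z} ∋ Z.
size 1: {H}; under {H} J still reaches {Z} ∋ Z.
J↔Z cannot be blocked by any observed set — no back-door set.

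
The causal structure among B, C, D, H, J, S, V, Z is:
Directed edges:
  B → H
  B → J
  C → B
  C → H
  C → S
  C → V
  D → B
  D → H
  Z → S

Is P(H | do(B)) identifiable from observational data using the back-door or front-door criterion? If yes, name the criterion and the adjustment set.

desc(B)\{B}={H,J}; candidates ⊆ {C,D,S,V,Z}.
size 0: {}; under {} B still reaches {C,D,H,S,V} ∋ H.
size 1: {C}, {D}, {S} …(+2); under {C} B still reaches {D,H} ∋ H.
{C,D}: B⊥H given {C,D} in G with B→· removed — back-door holds.
P(H|do(B)) = Σ_{C,D} P(H|B,C,D)·P(C,D).

P(H|do(B)): backdoor, adjust for {C, D}.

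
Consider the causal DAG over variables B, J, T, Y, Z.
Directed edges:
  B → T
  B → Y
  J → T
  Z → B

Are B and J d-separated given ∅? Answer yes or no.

Yes — B ⊥ J | ∅.

Bayes-Ball from B | ∅ reaches {T,Y,Z}.
J ∉ reach(B|∅) ⇒ B ⊥ J | ∅.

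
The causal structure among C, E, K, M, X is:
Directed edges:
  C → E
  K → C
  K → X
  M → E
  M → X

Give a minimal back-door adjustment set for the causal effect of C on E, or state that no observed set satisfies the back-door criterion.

C→E: minimal back-door set ∅.

desc(C)\{C}={E}; candidates ⊆ {K,M,X}.
∅: C⊥E given ∅ in G with C→· removed — back-door holds.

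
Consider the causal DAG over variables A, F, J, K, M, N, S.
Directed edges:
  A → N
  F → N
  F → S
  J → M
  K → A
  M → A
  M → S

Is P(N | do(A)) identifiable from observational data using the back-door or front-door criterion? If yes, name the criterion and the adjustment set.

P(N|do(A)): backdoor, adjust for ∅.

desc(A)\{A}={N}; candidates ⊆ {F,J,K,M,S}.
∅: A⊥N given ∅ in G with A→· removed — back-door holds.
P(N|do(A)) = P(N|A) — no adjustment needed.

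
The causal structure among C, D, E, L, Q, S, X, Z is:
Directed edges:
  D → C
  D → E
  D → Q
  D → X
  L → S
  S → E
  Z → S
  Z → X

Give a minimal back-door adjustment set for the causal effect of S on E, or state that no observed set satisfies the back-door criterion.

desc(S)\{S}={E}; candidates ⊆ {C,D,L,Q,X,Z}.
∅: S⊥E given ∅ in G with S→· removed — back-door holds.

S→E: minimal back-door set ∅.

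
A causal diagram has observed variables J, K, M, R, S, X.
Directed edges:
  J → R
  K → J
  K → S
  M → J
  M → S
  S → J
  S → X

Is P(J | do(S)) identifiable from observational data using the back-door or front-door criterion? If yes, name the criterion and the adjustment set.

desc(S)\{S}={J,R,X}; candidates ⊆ {K,M}.
size 0: {}; under {} S still reaches {J,K,M,R} ∋ J.
size 1: {K}, {M}; under {K} S still reaches {J,M,R} ∋ J.
{K,M}: S⊥J given {K,M} in G with S→· removed — back-door holds.
P(J|do(S)) = Σ_{K,M} P(J|S,K,M)·P(K,M).

P(J|do(S)): backdoor, adjust for {K, M}.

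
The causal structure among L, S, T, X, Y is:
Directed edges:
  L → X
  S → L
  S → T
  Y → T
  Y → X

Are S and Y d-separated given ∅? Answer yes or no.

Bayes-Ball from S | ∅ reaches {L,T,X}.
Y ∉ reach(S|∅) ⇒ S ⊥ Y | ∅.

Yes — S ⊥ Y | ∅.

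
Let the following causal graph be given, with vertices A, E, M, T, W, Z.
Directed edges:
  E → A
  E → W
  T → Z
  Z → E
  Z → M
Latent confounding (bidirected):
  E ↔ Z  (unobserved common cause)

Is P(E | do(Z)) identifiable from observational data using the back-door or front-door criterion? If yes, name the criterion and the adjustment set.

P(E|do(Z)): not identifiable (no BD/FD set).

desc(Z)\{Z}={A,E,M,W}; candidates ⊆ {T}.
Z↔E: latent back-door arc(s) into Z.
size 0: {}; under {} Z still reaches {A,E,T,W} ∋ E.
size 1: {T}; under {T} Z still reaches {A,E,W} ∋ E.
Z↔E cannot be blocked by any observed set — no back-door set.
No mediator lies on a directed Z→…→E path.
Neither criterion identifies P(E|do(Z)) in this graph.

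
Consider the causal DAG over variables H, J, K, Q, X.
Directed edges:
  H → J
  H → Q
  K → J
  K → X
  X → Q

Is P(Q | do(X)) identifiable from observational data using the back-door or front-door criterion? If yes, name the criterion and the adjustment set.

desc(X)\{X}={Q}; candidates ⊆ {H,J,K}.
∅: X⊥Q given ∅ in G with X→· removed — back-door holds.
P(Q|do(X)) = P(Q|X) — no adjustment needed.

P(Q|do(X)): backdoor, adjust for ∅.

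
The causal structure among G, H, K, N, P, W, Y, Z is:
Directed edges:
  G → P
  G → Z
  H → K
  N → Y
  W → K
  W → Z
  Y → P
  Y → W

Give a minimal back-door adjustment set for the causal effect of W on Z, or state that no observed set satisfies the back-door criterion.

desc(W)\{W}={K,Z}; candidates ⊆ {G,H,N,P,Y}.
∅: W⊥Z given ∅ in G with W→· removed — back-door holds.

W→Z: minimal back-door set ∅.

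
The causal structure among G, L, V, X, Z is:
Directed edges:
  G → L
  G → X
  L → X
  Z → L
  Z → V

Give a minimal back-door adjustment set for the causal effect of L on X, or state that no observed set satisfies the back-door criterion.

desc(L)\{L}={X}; candidates ⊆ {G,V,Z}.
size 0: {}; under {} L still reaches {G,V,X,Z} ∋ X.
{G}: L⊥X given {G} in G with L→· removed — back-door holds.

L→X: minimal back-door set {G}.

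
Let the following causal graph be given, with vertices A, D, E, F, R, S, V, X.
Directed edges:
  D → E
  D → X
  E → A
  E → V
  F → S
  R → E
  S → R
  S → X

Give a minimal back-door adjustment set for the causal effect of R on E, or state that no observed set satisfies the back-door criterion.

desc(R)\{R}={A,E,V}; candidates ⊆ {D,F,S,X}.
∅: R⊥E given ∅ in G with R→· removed — back-door holds.

R→E: minimal back-door set ∅.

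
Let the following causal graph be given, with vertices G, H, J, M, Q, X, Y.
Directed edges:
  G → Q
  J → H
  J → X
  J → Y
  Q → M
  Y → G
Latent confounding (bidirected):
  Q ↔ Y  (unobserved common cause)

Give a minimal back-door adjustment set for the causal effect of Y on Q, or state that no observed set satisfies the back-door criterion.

Y→Q: no observed back-door set.

desc(Y)\{Y}={G,M,Q}; candidates ⊆ {H,J,X}.
Y↔Q: latent back-door arc(s) into Y.
size 0: {}; under {} Y still reaches {H,J,M,Q,X} ∋ Q.
size 1: {H}, {J}, {X}; under {H} Y still reaches {J,M,Q,X} ∋ Q.
size 2: {H,J}, {H,X}, {J,X}; under {H,J} Y still reaches {M,Q} ∋ Q.
Y↔Q cannot be blocked by any observed set — no back-door set.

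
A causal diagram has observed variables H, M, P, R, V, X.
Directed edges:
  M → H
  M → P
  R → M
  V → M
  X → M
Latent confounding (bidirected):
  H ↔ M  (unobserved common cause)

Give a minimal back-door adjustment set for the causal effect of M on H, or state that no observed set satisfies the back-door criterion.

desc(M)\{M}={H,P}; candidates ⊆ {R,V,X}.
M↔H: latent back-door arc(s) into M.
size 0: {}; under {} M still reaches {H,R,V,X} ∋ H.
size 1: {R}, {V}, {X}; under {R} M still reaches {H,V,X} ∋ H.
size 2: {R,V}, {R,X}, {V,X}; under {R,V} M still reaches {H,X} ∋ H.
M↔H cannot be blocked by any observed set — no back-door set.

M→H: no observed back-door set.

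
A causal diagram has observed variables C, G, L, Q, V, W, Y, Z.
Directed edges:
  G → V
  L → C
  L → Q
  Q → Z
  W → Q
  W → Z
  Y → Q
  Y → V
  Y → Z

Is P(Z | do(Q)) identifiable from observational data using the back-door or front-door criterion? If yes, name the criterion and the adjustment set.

desc(Q)\{Q}={Z}; candidates ⊆ {C,G,L,V,W,Y}.
size 0: {}; under {} Q still reaches {C,L,V,W,Y,Z} ∋ Z.
size 1: {C}, {G}, {L} …(+3); under {C} Q still reaches {L,V,W,Y,Z} ∋ Z.
{W,Y}: Q⊥Z given {W,Y} in G with Q→· removed — back-door holds.
P(Z|do(Q)) = Σ_{W,Y} P(Z|Q,W,Y)·P(W,Y).

P(Z|do(Q)): backdoor, adjust for {W, Y}.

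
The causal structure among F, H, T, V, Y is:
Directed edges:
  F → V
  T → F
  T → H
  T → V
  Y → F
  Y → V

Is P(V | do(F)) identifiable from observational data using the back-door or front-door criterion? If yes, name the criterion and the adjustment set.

P(V|do(F)): backdoor, adjust for {T, Y}.

desc(F)\{F}={V}; candidates ⊆ {H,T,Y}.
size 0: {}; under {} F still reaches {H,T,V,Y} ∋ V.
size 1: {H}, {T}, {Y}; under {H} F still reaches {T,V,Y} ∋ V.
{T,Y}: F⊥V given {T,Y} in G with F→· removed — back-door holds.
P(V|do(F)) = Σ_{T,Y} P(V|F,T,Y)·P(T,Y).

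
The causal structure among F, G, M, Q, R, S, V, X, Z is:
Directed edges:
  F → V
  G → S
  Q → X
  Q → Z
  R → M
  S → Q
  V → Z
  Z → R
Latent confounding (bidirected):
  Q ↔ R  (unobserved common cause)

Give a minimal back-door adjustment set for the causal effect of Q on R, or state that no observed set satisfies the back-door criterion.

Q→R: no observed back-door set.

desc(Q)\{Q}={M,R,X,Z}; candidates ⊆ {F,G,S,V}.
Q↔R: latent back-door arc(s) into Q.
size 0: {}; under {} Q still reaches {G,M,R,S} ∋ R.
size 1: {F}, {G}, {S} …(+1); under {F} Q still reaches {G,M,R,S} ∋ R.
size 2: {F,G}, {F,S}, {F,V} …(+3); under {F,G} Q still reaches {M,R,S} ∋ R.
Q↔R cannot be blocked by any observed set — no back-door set.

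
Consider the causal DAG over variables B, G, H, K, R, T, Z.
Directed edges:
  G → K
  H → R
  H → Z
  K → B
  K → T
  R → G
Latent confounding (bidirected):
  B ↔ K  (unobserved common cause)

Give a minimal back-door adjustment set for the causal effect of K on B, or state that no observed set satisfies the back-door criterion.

K→B: no observed back-door set.

desc(K)\{K}={B,T}; candidates ⊆ {G,H,R,Z}.
K↔B: latent back-door arc(s) into K.
size 0: {}; under {} K still reaches {B,G,H,R,Z} ∋ B.
size 1: {G}, {H}, {R} …(+1); under {G} K still reaches {B} ∋ B.
size 2: {G,H}, {G,R}, {G,Z} …(+3); under {G,H} K still reaches {B} ∋ B.
K↔B cannot be blocked by any observed set — no back-door set.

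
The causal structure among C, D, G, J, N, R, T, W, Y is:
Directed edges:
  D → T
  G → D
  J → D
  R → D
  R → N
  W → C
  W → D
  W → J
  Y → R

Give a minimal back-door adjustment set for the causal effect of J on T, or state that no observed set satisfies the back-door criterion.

desc(J)\{J}={D,T}; candidates ⊆ {C,G,N,R,W,Y}.
size 0: {}; under {} J still reaches {C,D,T,W} ∋ T.
{W}: J⊥T given {W} in G with J→· removed — back-door holds.

J→T: minimal back-door set {W}.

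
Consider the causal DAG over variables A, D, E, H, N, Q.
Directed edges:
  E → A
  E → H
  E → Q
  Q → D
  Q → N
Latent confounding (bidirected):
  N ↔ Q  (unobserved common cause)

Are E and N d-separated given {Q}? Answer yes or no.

No — E and N are d-connected given {Q}.

Bayes-Ball from E | {Q} reaches {A,H,N}.
N ∈ reach(E|{Q}) ⇒ E ⊥̸ N | {Q}.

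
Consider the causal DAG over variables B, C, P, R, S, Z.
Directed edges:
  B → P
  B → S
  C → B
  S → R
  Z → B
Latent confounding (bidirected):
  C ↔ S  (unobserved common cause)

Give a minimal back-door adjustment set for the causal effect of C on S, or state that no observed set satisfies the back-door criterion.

desc(C)\{C}={B,P,R,S}; candidates ⊆ {Z}.
C↔S: latent back-door arc(s) into C.
size 0: {}; under {} C still reaches {R,S} ∋ S.
size 1: {Z}; under {Z} C still reaches {R,S} ∋ S.
C↔S cannot be blocked by any observed set — no back-door set.

C→S: no observed back-door set.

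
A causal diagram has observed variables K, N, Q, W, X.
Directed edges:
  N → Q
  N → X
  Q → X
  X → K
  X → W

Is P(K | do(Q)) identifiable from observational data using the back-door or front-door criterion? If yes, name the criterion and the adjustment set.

P(K|do(Q)): backdoor, adjust for {N}.

desc(Q)\{Q}={K,W,X}; candidates ⊆ {N}.
size 0: {}; under {} Q still reaches {K,N,W,X} ∋ K.
{N}: Q⊥K given {N} in G with Q→· removed — back-door holds.
P(K|do(Q)) = Σ_{N} P(K|Q,N)·P(N).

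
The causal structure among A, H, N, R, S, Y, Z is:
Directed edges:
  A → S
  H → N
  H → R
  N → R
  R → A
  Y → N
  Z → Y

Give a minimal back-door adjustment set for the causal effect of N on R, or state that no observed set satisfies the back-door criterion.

N→R: minimal back-door set {H}.

desc(N)\{N}={A,R,S}; candidates ⊆ {H,Y,Z}.
size 0: {}; under {} N still reaches {A,H,R,S,Y,Z} ∋ R.
{H}: N⊥R given {H} in G with N→· removed — back-door holds.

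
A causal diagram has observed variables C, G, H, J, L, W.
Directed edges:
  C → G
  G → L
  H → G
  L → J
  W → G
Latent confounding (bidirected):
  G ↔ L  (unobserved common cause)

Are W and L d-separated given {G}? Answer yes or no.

No — W and L are d-connected given {G}.

Bayes-Ball from W | {G} reaches {C,H,J,L}.
L ∈ reach(W|{G}) ⇒ W ⊥̸ L | {G}.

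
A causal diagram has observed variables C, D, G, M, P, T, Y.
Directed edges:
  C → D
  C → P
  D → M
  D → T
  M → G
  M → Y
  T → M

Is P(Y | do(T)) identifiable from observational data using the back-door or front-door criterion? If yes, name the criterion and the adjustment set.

P(Y|do(T)): backdoor, adjust for {D}.

desc(T)\{T}={G,M,Y}; candidates ⊆ {C,D,P}.
size 0: {}; under {} T still reaches {C,D,G,M,P,Y} ∋ Y.
{D}: T⊥Y given {D} in G with T→· removed — back-door holds.
P(Y|do(T)) = Σ_{D} P(Y|T,D)·P(D).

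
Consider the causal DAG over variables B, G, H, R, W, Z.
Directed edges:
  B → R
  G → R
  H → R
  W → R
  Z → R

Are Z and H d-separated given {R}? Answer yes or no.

No — Z and H are d-connected given {R}.

Bayes-Ball from Z | {R} reaches {B,G,H,W}.
H ∈ reach(Z|{R}) ⇒ Z ⊥̸ H | {R}.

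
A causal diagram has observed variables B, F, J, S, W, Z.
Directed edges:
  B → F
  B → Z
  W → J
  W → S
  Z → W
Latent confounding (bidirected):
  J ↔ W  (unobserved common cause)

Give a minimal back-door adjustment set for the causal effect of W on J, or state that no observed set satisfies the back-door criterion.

desc(W)\{W}={J,S}; candidates ⊆ {B,F,Z}.
W↔J: latent back-door arc(s) into W.
size 0: {}; under {} W still reaches {B,F,J,Z} ∋ J.
size 1: {B}, {F}, {Z}; under {B} W still reaches {J,Z} ∋ J.
size 2: {B,F}, {B,Z}, {F,Z}; under {B,F} W still reaches {J,Z} ∋ J.
W↔J cannot be blocked by any observed set — no back-door set.

W→J: no observed back-door set.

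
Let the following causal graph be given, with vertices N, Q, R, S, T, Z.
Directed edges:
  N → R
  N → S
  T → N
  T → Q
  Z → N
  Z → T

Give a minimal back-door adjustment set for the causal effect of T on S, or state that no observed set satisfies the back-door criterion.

desc(T)\{T}={N,Q,R,S}; candidates ⊆ {Z}.
size 0: {}; under {} T still reaches {N,R,S,Z} ∋ S.
{Z}: T⊥S given {Z} in G with T→· removed — back-door holds.

T→S: minimal back-door set {Z}.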